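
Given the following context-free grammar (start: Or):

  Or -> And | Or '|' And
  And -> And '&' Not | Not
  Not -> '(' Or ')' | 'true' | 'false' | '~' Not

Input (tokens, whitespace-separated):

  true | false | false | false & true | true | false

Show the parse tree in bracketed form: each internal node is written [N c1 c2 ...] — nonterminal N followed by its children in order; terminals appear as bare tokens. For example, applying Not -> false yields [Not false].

[Or [Or [Or [Or [Or [Or [And [Not true]]] | [And [Not false]]] | [And [Not false]]] | [And [And [Not false]] & [Not true]]] | [And [Not true]]] | [And [Not false]]]

Or
Or | And
Or | And | And
Or | And | And | And
Or | And | And | And | And
Or | And | And | And | And | And
And | And | And | And | And | And
Not | And | And | And | And | And
true | And | And | And | And | And
true | Not | And | And | And | And
true | false | And | And | And | And
true | false | Not | And | And | And
true | false | false | And | And | And
true | false | false | And & Not | And | And
true | false | false | Not & Not | And | And
true | false | false | false & Not | And | And
true | false | false | false & true | And | And
true | false | false | false & true | Not | And
true | false | false | false & true | true | And
true | false | false | false & true | true | Not
true | false | false | false & true | true | false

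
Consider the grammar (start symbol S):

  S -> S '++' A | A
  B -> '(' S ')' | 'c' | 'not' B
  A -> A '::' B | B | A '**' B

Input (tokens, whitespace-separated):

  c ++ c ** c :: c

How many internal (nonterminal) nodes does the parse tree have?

10

[S [S [A [B c]]] ++ [A [A [A [B c]] ** [B c]] :: [B c]]]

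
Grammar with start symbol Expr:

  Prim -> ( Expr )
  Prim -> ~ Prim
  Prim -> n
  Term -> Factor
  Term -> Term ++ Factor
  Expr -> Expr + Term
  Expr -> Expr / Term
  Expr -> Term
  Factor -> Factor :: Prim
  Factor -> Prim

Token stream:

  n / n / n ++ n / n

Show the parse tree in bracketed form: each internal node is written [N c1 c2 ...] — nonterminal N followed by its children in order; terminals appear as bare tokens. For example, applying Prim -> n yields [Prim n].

Expr
Expr / Term
Expr / Term / Term
Expr / Term / Term / Term
Term / Term / Term / Term
Factor / Term / Term / Term
Prim / Term / Term / Term
n / Term / Term / Term
n / Factor / Term / Term
n / Prim / Term / Term
n / n / Term / Term
n / n / Term ++ Factor / Term
n / n / Factor ++ Factor / Term
n / n / Prim ++ Factor / Term
n / n / n ++ Factor / Term
n / n / n ++ Prim / Term
n / n / n ++ n / Term
n / n / n ++ n / Factor
n / n / n ++ n / Prim
n / n / n ++ n / n

[Expr [Expr [Expr [Expr [Term [Factor [Prim n]]]] / [Term [Factor [Prim n]]]] / [Term [Term [Factor [Prim n]]] ++ [Factor [Prim n]]]] / [Term [Factor [Prim n]]]]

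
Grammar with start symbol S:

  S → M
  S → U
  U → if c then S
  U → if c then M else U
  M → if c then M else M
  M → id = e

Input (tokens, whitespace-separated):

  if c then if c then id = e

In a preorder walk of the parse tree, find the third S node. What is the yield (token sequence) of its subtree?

[S [U if c then [S [U if c then [S [M id = e]]]]]]

id = e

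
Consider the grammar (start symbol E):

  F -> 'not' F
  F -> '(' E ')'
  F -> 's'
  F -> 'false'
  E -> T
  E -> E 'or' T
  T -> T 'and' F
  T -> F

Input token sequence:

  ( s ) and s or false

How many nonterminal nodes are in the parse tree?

11

[E [E [T [T [F ( [E [T [F s]]] )]] and [F s]]] or [T [F false]]]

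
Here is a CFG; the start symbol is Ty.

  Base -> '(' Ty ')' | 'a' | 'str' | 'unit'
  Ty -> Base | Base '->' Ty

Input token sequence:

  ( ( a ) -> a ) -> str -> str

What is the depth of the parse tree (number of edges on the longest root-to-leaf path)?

6

[Ty [Base ( [Ty [Base ( [Ty [Base a]] )] -> [Ty [Base a]]] )] -> [Ty [Base str] -> [Ty [Base str]]]]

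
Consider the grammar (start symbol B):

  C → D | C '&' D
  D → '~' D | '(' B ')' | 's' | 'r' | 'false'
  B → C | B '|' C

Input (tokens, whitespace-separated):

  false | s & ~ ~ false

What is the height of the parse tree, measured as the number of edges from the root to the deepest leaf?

5

[B [B [C [D false]]] | [C [C [D s]] & [D ~ [D ~ [D false]]]]]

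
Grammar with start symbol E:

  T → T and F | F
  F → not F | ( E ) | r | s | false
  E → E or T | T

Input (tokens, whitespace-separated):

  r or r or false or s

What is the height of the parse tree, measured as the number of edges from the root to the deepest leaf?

[E [E [E [E [T [F r]]] or [T [F r]]] or [T [F false]]] or [T [F s]]]

6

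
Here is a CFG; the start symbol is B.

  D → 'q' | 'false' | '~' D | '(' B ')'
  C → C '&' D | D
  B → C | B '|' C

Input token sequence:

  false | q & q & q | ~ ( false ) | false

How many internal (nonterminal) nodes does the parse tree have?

20

[B [B [B [B [C [D false]]] | [C [C [C [D q]] & [D q]] & [D q]]] | [C [D ~ [D ( [B [C [D false]]] )]]]] | [C [D false]]]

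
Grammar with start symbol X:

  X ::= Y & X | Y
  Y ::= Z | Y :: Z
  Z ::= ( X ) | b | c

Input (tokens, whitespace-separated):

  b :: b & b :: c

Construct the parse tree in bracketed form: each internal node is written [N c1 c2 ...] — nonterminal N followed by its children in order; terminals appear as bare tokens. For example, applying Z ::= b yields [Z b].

[X [Y [Y [Z b]] :: [Z b]] & [X [Y [Y [Z b]] :: [Z c]]]]

X
Y & X
Y :: Z & X
Z :: Z & X
b :: Z & X
b :: b & X
b :: b & Y
b :: b & Y :: Z
b :: b & Z :: Z
b :: b & b :: Z
b :: b & b :: c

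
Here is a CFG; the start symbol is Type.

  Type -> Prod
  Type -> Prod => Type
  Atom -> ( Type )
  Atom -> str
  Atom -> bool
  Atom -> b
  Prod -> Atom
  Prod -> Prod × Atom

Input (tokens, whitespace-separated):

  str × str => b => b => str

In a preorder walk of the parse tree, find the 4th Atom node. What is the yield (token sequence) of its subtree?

[Type [Prod [Prod [Atom str]] × [Atom str]] => [Type [Prod [Atom b]] => [Type [Prod [Atom b]] => [Type [Prod [Atom str]]]]]]

b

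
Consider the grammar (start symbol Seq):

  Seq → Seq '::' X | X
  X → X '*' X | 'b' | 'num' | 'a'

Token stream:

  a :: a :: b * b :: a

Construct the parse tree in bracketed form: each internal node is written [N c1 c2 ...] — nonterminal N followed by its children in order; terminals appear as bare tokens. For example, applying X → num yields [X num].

[Seq [Seq [Seq [Seq [X a]] :: [X a]] :: [X [X b] * [X b]]] :: [X a]]

Seq
Seq :: X
Seq :: X :: X
Seq :: X :: X :: X
X :: X :: X :: X
a :: X :: X :: X
a :: a :: X :: X
a :: a :: X * X :: X
a :: a :: b * X :: X
a :: a :: b * b :: X
a :: a :: b * b :: a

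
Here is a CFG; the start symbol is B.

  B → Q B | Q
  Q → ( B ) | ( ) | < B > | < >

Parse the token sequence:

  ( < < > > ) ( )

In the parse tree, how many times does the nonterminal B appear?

[B [Q ( [B [Q < [B [Q < >]] >]] )] [B [Q ( )]]]

4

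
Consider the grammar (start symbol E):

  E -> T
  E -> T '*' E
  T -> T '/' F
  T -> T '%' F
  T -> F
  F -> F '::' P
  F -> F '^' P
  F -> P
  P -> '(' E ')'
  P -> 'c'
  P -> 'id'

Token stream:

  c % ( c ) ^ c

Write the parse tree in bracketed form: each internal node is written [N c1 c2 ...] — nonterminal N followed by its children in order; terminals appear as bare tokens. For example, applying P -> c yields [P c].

E
T
T % F
F % F
P % F
c % F
c % F ^ P
c % P ^ P
c % ( E ) ^ P
c % ( T ) ^ P
c % ( F ) ^ P
c % ( P ) ^ P
c % ( c ) ^ P
c % ( c ) ^ c

[E [T [T [F [P c]]] % [F [F [P ( [E [T [F [P c]]]] )]] ^ [P c]]]]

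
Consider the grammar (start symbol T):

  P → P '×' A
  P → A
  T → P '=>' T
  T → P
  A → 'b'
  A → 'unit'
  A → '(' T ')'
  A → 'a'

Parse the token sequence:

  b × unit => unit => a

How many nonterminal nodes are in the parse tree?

11

[T [P [P [A b]] × [A unit]] => [T [P [A unit]] => [T [P [A a]]]]]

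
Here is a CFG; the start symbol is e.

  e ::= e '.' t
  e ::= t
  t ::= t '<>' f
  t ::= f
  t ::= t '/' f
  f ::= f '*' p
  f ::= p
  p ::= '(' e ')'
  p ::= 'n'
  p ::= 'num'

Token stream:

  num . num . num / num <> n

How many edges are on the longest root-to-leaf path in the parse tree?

[e [e [e [t [f [p num]]]] . [t [f [p num]]]] . [t [t [t [f [p num]]] / [f [p num]]] <> [f [p n]]]]

6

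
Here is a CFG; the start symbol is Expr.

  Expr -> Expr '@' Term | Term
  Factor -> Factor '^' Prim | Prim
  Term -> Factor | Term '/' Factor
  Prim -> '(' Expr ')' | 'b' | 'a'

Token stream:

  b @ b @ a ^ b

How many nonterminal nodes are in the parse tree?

[Expr [Expr [Expr [Term [Factor [Prim b]]]] @ [Term [Factor [Prim b]]]] @ [Term [Factor [Factor [Prim a]] ^ [Prim b]]]]

14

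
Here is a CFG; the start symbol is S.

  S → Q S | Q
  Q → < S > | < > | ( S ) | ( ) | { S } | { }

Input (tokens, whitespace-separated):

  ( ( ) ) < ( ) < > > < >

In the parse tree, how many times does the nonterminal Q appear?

6

[S [Q ( [S [Q ( )]] )] [S [Q < [S [Q ( )] [S [Q < >]]] >] [S [Q < >]]]]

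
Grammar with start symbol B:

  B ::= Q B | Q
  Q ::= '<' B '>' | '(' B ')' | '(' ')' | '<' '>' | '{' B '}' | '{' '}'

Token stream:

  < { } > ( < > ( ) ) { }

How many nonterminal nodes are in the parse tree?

12

[B [Q < [B [Q { }]] >] [B [Q ( [B [Q < >] [B [Q ( )]]] )] [B [Q { }]]]]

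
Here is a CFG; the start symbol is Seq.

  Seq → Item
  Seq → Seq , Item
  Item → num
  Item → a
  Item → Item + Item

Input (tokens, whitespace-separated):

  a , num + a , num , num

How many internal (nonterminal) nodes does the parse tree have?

10

[Seq [Seq [Seq [Seq [Item a]] , [Item [Item num] + [Item a]]] , [Item num]] , [Item num]]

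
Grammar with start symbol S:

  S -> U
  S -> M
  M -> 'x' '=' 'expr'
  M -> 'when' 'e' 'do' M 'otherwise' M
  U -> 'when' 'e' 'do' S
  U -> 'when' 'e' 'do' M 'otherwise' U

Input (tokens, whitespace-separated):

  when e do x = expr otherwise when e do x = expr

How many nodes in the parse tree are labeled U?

2

[S [U when e do [M x = expr] otherwise [U when e do [S [M x = expr]]]]]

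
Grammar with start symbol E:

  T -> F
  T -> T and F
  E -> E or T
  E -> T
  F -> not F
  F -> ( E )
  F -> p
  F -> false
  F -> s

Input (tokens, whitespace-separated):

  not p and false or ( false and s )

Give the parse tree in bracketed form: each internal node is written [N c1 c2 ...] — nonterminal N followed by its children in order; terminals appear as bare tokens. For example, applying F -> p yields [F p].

E
E or T
T or T
T and F or T
F and F or T
not F and F or T
not p and F or T
not p and false or T
not p and false or F
not p and false or ( E )
not p and false or ( T )
not p and false or ( T and F )
not p and false or ( F and F )
not p and false or ( false and F )
not p and false or ( false and s )

[E [E [T [T [F not [F p]]] and [F false]]] or [T [F ( [E [T [T [F false]] and [F s]]] )]]]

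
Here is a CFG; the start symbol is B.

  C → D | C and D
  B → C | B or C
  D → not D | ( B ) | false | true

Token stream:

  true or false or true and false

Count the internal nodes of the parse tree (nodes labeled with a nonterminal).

[B [B [B [C [D true]]] or [C [D false]]] or [C [C [D true]] and [D false]]]

11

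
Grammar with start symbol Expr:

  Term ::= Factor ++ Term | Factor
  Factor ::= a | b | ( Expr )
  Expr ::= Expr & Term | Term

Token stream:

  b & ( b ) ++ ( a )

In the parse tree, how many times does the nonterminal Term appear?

[Expr [Expr [Term [Factor b]]] & [Term [Factor ( [Expr [Term [Factor b]]] )] ++ [Term [Factor ( [Expr [Term [Factor a]]] )]]]]

5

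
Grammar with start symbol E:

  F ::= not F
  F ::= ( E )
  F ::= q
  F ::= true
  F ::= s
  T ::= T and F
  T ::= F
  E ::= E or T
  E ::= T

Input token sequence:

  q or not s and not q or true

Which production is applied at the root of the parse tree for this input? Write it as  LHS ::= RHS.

[E [E [E [T [F q]]] or [T [T [F not [F s]]] and [F not [F q]]]] or [T [F true]]]

E ::= E or T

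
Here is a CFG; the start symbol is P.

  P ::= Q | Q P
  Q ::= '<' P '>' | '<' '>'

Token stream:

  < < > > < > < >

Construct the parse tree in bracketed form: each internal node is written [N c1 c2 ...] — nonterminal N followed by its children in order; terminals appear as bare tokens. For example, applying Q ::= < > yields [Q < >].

[P [Q < [P [Q < >]] >] [P [Q < >] [P [Q < >]]]]

P
Q P
< P > P
< Q > P
< < > > P
< < > > Q P
< < > > < > P
< < > > < > Q
< < > > < > < >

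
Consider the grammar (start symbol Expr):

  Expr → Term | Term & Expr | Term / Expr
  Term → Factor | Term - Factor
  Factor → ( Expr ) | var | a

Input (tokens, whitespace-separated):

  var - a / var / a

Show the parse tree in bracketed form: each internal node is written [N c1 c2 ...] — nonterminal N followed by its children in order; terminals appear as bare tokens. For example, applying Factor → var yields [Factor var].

[Expr [Term [Term [Factor var]] - [Factor a]] / [Expr [Term [Factor var]] / [Expr [Term [Factor a]]]]]

Expr
Term / Expr
Term - Factor / Expr
Factor - Factor / Expr
var - Factor / Expr
var - a / Expr
var - a / Term / Expr
var - a / Factor / Expr
var - a / var / Expr
var - a / var / Term
var - a / var / Factor
var - a / var / a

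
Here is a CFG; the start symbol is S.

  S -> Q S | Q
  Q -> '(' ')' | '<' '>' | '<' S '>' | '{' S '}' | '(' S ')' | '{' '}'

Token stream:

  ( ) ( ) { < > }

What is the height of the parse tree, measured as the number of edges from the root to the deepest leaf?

[S [Q ( )] [S [Q ( )] [S [Q { [S [Q < >]] }]]]]

6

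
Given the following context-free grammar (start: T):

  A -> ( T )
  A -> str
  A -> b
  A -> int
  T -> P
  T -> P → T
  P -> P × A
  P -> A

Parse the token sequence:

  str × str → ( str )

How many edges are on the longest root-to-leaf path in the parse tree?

7

[T [P [P [A str]] × [A str]] → [T [P [A ( [T [P [A str]]] )]]]]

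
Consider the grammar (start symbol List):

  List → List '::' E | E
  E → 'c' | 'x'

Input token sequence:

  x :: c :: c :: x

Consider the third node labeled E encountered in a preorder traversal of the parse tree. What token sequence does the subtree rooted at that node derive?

c

[List [List [List [List [E x]] :: [E c]] :: [E c]] :: [E x]]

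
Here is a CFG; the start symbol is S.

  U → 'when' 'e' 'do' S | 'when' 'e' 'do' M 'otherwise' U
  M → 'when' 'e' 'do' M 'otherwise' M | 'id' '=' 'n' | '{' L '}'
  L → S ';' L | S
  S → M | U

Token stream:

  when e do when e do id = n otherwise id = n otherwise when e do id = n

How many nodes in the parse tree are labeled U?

2

[S [U when e do [M when e do [M id = n] otherwise [M id = n]] otherwise [U when e do [S [M id = n]]]]]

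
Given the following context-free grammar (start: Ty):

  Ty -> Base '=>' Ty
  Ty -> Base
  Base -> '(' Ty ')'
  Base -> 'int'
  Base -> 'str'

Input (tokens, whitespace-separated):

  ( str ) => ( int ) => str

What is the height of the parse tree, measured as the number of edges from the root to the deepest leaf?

[Ty [Base ( [Ty [Base str]] )] => [Ty [Base ( [Ty [Base int]] )] => [Ty [Base str]]]]

5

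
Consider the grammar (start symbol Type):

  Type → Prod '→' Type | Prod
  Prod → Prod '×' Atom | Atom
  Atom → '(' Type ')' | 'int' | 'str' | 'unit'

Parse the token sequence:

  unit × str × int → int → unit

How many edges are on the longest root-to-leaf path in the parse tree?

[Type [Prod [Prod [Prod [Atom unit]] × [Atom str]] × [Atom int]] → [Type [Prod [Atom int]] → [Type [Prod [Atom unit]]]]]

5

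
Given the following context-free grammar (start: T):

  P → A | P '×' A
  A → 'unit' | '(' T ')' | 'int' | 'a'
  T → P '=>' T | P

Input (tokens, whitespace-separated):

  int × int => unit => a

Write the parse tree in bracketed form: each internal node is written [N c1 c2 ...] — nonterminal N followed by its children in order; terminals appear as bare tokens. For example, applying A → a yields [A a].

[T [P [P [A int]] × [A int]] => [T [P [A unit]] => [T [P [A a]]]]]

T
P => T
P × A => T
A × A => T
int × A => T
int × int => T
int × int => P => T
int × int => A => T
int × int => unit => T
int × int => unit => P
int × int => unit => A
int × int => unit => a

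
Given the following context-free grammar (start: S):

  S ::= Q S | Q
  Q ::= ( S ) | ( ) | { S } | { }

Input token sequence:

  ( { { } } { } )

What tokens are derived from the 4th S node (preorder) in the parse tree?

[S [Q ( [S [Q { [S [Q { }]] }] [S [Q { }]]] )]]

{ }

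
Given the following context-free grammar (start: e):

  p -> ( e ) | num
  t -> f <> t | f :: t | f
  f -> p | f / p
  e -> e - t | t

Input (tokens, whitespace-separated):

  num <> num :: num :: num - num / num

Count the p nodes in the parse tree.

[e [e [t [f [p num]] <> [t [f [p num]] :: [t [f [p num]] :: [t [f [p num]]]]]]] - [t [f [f [p num]] / [p num]]]]

6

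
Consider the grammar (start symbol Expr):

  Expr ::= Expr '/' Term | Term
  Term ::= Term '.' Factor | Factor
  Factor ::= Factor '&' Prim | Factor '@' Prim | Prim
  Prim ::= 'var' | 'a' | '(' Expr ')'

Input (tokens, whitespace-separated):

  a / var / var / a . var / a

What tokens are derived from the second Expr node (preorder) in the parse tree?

a / var / var / a . var

[Expr [Expr [Expr [Expr [Expr [Term [Factor [Prim a]]]] / [Term [Factor [Prim var]]]] / [Term [Factor [Prim var]]]] / [Term [Term [Factor [Prim a]]] . [Factor [Prim var]]]] / [Term [Factor [Prim a]]]]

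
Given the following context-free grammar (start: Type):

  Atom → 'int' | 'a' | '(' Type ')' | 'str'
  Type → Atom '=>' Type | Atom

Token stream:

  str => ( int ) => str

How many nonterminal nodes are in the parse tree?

[Type [Atom str] => [Type [Atom ( [Type [Atom int]] )] => [Type [Atom str]]]]

8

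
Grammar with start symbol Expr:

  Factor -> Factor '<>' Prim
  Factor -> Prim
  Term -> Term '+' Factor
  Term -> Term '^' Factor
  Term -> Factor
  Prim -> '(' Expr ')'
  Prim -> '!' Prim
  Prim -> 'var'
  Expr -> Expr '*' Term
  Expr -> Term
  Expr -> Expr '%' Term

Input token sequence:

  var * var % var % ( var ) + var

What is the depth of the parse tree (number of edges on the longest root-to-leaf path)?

[Expr [Expr [Expr [Expr [Term [Factor [Prim var]]]] * [Term [Factor [Prim var]]]] % [Term [Factor [Prim var]]]] % [Term [Term [Factor [Prim ( [Expr [Term [Factor [Prim var]]]] )]]] + [Factor [Prim var]]]]

9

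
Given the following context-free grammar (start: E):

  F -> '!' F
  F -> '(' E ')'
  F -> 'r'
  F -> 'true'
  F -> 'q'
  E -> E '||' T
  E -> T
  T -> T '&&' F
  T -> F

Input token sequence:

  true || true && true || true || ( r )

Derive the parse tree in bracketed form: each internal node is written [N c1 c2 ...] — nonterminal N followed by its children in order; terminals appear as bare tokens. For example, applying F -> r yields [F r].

[E [E [E [E [T [F true]]] || [T [T [F true]] && [F true]]] || [T [F true]]] || [T [F ( [E [T [F r]]] )]]]

E
E || T
E || T || T
E || T || T || T
T || T || T || T
F || T || T || T
true || T || T || T
true || T && F || T || T
true || F && F || T || T
true || true && F || T || T
true || true && true || T || T
true || true && true || F || T
true || true && true || true || T
true || true && true || true || F
true || true && true || true || ( E )
true || true && true || true || ( T )
true || true && true || true || ( F )
true || true && true || true || ( r )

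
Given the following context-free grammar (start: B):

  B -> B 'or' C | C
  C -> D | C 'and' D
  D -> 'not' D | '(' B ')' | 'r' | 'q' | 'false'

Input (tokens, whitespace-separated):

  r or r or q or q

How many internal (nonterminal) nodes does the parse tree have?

12

[B [B [B [B [C [D r]]] or [C [D r]]] or [C [D q]]] or [C [D q]]]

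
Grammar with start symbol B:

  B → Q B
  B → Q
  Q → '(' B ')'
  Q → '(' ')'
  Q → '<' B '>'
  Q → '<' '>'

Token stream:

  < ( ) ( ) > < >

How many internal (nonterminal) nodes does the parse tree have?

8

[B [Q < [B [Q ( )] [B [Q ( )]]] >] [B [Q < >]]]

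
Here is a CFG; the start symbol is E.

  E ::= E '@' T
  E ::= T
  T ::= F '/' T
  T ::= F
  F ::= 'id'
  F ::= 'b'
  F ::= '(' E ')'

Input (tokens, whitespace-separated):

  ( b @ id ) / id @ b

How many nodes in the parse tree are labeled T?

5

[E [E [T [F ( [E [E [T [F b]]] @ [T [F id]]] )] / [T [F id]]]] @ [T [F b]]]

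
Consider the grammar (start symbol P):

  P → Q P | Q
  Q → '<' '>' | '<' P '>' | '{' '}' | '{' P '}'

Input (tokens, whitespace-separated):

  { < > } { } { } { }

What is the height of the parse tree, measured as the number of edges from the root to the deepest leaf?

[P [Q { [P [Q < >]] }] [P [Q { }] [P [Q { }] [P [Q { }]]]]]

5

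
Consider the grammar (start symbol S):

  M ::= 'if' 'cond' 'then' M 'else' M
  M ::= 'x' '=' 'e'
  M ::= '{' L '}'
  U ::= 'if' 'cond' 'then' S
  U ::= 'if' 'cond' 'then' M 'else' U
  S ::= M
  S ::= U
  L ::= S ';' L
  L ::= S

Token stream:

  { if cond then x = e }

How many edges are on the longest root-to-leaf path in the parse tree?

[S [M { [L [S [U if cond then [S [M x = e]]]]] }]]

7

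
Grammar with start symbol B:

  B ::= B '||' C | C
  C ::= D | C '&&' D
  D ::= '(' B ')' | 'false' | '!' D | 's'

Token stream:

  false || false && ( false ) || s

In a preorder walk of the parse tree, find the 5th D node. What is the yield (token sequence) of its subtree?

[B [B [B [C [D false]]] || [C [C [D false]] && [D ( [B [C [D false]]] )]]] || [C [D s]]]

s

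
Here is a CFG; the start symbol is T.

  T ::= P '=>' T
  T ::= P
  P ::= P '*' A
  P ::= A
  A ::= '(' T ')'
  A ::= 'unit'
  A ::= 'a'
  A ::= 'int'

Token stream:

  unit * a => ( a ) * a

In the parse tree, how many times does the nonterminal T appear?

[T [P [P [A unit]] * [A a]] => [T [P [P [A ( [T [P [A a]]] )]] * [A a]]]]

3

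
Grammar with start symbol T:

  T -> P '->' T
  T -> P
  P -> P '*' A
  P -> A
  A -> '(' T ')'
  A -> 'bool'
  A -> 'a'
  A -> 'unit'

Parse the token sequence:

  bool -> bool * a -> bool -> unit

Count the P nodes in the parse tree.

[T [P [A bool]] -> [T [P [P [A bool]] * [A a]] -> [T [P [A bool]] -> [T [P [A unit]]]]]]

5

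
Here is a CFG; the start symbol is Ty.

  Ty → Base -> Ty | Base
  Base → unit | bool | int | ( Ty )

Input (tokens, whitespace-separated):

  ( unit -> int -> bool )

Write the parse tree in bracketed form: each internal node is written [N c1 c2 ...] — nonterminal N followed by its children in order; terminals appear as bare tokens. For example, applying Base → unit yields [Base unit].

Ty
Base
( Ty )
( Base -> Ty )
( unit -> Ty )
( unit -> Base -> Ty )
( unit -> int -> Ty )
( unit -> int -> Base )
( unit -> int -> bool )

[Ty [Base ( [Ty [Base unit] -> [Ty [Base int] -> [Ty [Base bool]]]] )]]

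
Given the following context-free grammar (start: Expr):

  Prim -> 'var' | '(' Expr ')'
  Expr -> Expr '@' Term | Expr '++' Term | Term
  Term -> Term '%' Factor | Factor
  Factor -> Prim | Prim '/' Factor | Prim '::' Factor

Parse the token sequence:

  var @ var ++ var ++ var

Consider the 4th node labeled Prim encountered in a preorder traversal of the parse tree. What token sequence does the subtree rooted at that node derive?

var

[Expr [Expr [Expr [Expr [Term [Factor [Prim var]]]] @ [Term [Factor [Prim var]]]] ++ [Term [Factor [Prim var]]]] ++ [Term [Factor [Prim var]]]]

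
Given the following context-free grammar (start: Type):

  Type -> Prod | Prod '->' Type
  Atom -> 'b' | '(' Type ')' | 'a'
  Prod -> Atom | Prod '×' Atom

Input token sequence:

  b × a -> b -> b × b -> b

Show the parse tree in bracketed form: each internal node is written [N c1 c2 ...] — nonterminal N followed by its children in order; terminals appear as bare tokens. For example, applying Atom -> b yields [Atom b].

[Type [Prod [Prod [Atom b]] × [Atom a]] -> [Type [Prod [Atom b]] -> [Type [Prod [Prod [Atom b]] × [Atom b]] -> [Type [Prod [Atom b]]]]]]

Type
Prod -> Type
Prod × Atom -> Type
Atom × Atom -> Type
b × Atom -> Type
b × a -> Type
b × a -> Prod -> Type
b × a -> Atom -> Type
b × a -> b -> Type
b × a -> b -> Prod -> Type
b × a -> b -> Prod × Atom -> Type
b × a -> b -> Atom × Atom -> Type
b × a -> b -> b × Atom -> Type
b × a -> b -> b × b -> Type
b × a -> b -> b × b -> Prod
b × a -> b -> b × b -> Atom
b × a -> b -> b × b -> b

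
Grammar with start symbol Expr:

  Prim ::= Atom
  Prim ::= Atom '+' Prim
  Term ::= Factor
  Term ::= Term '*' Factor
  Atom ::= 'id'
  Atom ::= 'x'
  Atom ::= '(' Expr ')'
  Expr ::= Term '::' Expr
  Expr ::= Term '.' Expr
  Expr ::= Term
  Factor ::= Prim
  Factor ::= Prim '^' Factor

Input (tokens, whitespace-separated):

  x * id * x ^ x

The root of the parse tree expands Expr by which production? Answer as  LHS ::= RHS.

[Expr [Term [Term [Term [Factor [Prim [Atom x]]]] * [Factor [Prim [Atom id]]]] * [Factor [Prim [Atom x]] ^ [Factor [Prim [Atom x]]]]]]

Expr ::= Term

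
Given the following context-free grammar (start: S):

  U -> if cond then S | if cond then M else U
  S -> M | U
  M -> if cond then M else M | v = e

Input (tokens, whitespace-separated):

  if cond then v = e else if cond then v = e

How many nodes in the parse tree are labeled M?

2

[S [U if cond then [M v = e] else [U if cond then [S [M v = e]]]]]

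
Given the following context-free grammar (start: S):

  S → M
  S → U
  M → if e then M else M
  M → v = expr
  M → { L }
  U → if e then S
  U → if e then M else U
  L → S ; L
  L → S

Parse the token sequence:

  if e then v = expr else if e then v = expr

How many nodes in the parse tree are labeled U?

2

[S [U if e then [M v = expr] else [U if e then [S [M v = expr]]]]]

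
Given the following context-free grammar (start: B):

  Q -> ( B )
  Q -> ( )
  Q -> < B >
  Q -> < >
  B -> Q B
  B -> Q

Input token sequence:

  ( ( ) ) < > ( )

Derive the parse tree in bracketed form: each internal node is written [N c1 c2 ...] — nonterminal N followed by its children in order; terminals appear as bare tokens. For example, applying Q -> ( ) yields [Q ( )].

B
Q B
( B ) B
( Q ) B
( ( ) ) B
( ( ) ) Q B
( ( ) ) < > B
( ( ) ) < > Q
( ( ) ) < > ( )

[B [Q ( [B [Q ( )]] )] [B [Q < >] [B [Q ( )]]]]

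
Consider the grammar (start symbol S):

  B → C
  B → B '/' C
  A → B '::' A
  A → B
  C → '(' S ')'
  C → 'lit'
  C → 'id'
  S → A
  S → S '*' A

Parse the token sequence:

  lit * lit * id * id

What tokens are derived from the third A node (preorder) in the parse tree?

[S [S [S [S [A [B [C lit]]]] * [A [B [C lit]]]] * [A [B [C id]]]] * [A [B [C id]]]]

id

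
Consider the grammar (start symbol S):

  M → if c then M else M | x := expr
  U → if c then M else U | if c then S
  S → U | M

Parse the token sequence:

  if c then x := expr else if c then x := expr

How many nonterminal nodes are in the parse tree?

[S [U if c then [M x := expr] else [U if c then [S [M x := expr]]]]]

6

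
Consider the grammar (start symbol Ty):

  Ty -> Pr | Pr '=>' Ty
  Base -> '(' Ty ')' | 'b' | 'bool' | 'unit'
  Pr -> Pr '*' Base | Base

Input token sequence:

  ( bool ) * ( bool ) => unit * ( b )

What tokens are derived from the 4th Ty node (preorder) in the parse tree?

[Ty [Pr [Pr [Base ( [Ty [Pr [Base bool]]] )]] * [Base ( [Ty [Pr [Base bool]]] )]] => [Ty [Pr [Pr [Base unit]] * [Base ( [Ty [Pr [Base b]]] )]]]]

unit * ( b )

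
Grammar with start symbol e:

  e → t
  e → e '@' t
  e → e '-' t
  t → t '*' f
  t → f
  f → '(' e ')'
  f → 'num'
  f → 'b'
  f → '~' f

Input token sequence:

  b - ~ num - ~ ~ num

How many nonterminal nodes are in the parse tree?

[e [e [e [t [f b]]] - [t [f ~ [f num]]]] - [t [f ~ [f ~ [f num]]]]]

12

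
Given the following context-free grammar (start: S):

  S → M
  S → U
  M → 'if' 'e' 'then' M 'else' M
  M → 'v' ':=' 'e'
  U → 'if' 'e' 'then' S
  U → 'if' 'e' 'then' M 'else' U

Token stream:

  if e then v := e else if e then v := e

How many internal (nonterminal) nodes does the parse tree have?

[S [U if e then [M v := e] else [U if e then [S [M v := e]]]]]

6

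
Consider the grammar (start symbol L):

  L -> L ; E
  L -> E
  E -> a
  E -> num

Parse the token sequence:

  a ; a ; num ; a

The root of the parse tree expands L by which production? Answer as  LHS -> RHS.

L -> L ; E

[L [L [L [L [E a]] ; [E a]] ; [E num]] ; [E a]]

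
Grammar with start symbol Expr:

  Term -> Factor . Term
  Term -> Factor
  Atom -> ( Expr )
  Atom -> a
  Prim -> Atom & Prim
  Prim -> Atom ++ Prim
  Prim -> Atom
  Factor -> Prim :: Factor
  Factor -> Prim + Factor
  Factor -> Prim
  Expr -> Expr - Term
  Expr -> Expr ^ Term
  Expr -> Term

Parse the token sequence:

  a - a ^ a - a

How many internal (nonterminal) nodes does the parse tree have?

20

[Expr [Expr [Expr [Expr [Term [Factor [Prim [Atom a]]]]] - [Term [Factor [Prim [Atom a]]]]] ^ [Term [Factor [Prim [Atom a]]]]] - [Term [Factor [Prim [Atom a]]]]]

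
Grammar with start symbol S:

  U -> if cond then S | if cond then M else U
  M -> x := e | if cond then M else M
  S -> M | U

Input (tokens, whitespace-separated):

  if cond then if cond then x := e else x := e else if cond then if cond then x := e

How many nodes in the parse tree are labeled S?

3

[S [U if cond then [M if cond then [M x := e] else [M x := e]] else [U if cond then [S [U if cond then [S [M x := e]]]]]]]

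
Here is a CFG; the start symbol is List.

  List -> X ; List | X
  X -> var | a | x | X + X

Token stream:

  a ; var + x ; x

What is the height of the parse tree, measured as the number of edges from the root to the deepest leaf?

[List [X a] ; [List [X [X var] + [X x]] ; [List [X x]]]]

4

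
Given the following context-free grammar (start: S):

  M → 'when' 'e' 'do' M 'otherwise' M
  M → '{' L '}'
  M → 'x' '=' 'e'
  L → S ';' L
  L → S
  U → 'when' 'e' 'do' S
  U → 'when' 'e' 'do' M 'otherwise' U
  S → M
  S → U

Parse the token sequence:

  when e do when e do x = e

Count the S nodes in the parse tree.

[S [U when e do [S [U when e do [S [M x = e]]]]]]

3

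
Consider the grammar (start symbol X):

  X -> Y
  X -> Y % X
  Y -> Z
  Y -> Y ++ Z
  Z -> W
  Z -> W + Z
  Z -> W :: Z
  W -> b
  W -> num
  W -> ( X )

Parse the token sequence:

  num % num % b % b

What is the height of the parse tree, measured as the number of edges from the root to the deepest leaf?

7

[X [Y [Z [W num]]] % [X [Y [Z [W num]]] % [X [Y [Z [W b]]] % [X [Y [Z [W b]]]]]]]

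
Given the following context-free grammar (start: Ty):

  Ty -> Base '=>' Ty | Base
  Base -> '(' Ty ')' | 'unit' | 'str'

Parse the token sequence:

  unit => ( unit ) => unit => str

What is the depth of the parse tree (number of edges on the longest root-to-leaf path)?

[Ty [Base unit] => [Ty [Base ( [Ty [Base unit]] )] => [Ty [Base unit] => [Ty [Base str]]]]]

5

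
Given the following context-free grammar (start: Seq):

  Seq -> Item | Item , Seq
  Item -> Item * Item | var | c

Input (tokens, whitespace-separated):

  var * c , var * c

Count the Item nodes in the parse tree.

[Seq [Item [Item var] * [Item c]] , [Seq [Item [Item var] * [Item c]]]]

6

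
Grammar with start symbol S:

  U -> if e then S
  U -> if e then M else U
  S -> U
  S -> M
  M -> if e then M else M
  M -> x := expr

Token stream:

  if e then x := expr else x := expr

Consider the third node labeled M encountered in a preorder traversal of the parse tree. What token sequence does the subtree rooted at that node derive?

x := expr

[S [M if e then [M x := expr] else [M x := expr]]]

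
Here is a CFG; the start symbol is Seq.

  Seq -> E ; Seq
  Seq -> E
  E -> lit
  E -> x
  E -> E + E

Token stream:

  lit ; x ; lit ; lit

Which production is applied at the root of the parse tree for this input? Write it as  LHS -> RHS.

Seq -> E ; Seq

[Seq [E lit] ; [Seq [E x] ; [Seq [E lit] ; [Seq [E lit]]]]]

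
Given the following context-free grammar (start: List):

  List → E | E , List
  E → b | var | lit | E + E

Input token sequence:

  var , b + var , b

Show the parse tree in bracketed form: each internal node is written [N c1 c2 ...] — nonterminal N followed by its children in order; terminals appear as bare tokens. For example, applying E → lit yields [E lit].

[List [E var] , [List [E [E b] + [E var]] , [List [E b]]]]

List
E , List
var , List
var , E , List
var , E + E , List
var , b + E , List
var , b + var , List
var , b + var , E
var , b + var , b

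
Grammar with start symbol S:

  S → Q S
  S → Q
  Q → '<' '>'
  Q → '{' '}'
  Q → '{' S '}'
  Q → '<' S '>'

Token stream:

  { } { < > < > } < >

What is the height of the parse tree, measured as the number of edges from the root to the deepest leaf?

6

[S [Q { }] [S [Q { [S [Q < >] [S [Q < >]]] }] [S [Q < >]]]]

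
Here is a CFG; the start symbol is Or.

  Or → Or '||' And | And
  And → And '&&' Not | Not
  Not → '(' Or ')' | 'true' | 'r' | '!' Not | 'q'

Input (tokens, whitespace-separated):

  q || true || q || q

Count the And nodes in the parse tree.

4

[Or [Or [Or [Or [And [Not q]]] || [And [Not true]]] || [And [Not q]]] || [And [Not q]]]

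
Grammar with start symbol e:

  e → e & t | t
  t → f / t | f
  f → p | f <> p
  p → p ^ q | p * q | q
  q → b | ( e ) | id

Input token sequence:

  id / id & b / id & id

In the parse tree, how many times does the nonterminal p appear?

[e [e [e [t [f [p [q id]]] / [t [f [p [q id]]]]]] & [t [f [p [q b]]] / [t [f [p [q id]]]]]] & [t [f [p [q id]]]]]

5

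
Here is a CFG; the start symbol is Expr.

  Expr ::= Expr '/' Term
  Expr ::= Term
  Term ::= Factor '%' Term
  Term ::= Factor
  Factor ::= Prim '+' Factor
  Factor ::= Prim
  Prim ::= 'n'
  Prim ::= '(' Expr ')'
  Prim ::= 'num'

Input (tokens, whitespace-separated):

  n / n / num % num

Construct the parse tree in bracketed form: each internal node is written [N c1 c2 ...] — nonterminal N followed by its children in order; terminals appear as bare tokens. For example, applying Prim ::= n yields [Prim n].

Expr
Expr / Term
Expr / Term / Term
Term / Term / Term
Factor / Term / Term
Prim / Term / Term
n / Term / Term
n / Factor / Term
n / Prim / Term
n / n / Term
n / n / Factor % Term
n / n / Prim % Term
n / n / num % Term
n / n / num % Factor
n / n / num % Prim
n / n / num % num

[Expr [Expr [Expr [Term [Factor [Prim n]]]] / [Term [Factor [Prim n]]]] / [Term [Factor [Prim num]] % [Term [Factor [Prim num]]]]]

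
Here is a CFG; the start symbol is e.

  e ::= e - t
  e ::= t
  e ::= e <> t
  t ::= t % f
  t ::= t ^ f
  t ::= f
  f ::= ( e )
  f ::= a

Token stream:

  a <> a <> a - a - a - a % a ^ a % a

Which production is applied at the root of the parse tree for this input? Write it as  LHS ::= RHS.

[e [e [e [e [e [e [t [f a]]] <> [t [f a]]] <> [t [f a]]] - [t [f a]]] - [t [f a]]] - [t [t [t [t [f a]] % [f a]] ^ [f a]] % [f a]]]

e ::= e - t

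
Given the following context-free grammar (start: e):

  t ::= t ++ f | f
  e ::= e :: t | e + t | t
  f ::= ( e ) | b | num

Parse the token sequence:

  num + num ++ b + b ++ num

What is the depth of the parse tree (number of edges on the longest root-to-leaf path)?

5

[e [e [e [t [f num]]] + [t [t [f num]] ++ [f b]]] + [t [t [f b]] ++ [f num]]]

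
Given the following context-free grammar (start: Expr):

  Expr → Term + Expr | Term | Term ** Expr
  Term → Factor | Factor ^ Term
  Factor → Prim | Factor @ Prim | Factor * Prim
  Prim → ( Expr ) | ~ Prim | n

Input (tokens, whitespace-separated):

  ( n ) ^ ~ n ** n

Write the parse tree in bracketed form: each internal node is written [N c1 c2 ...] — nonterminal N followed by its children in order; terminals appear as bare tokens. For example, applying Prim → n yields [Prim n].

[Expr [Term [Factor [Prim ( [Expr [Term [Factor [Prim n]]]] )]] ^ [Term [Factor [Prim ~ [Prim n]]]]] ** [Expr [Term [Factor [Prim n]]]]]

Expr
Term ** Expr
Factor ^ Term ** Expr
Prim ^ Term ** Expr
( Expr ) ^ Term ** Expr
( Term ) ^ Term ** Expr
( Factor ) ^ Term ** Expr
( Prim ) ^ Term ** Expr
( n ) ^ Term ** Expr
( n ) ^ Factor ** Expr
( n ) ^ Prim ** Expr
( n ) ^ ~ Prim ** Expr
( n ) ^ ~ n ** Expr
( n ) ^ ~ n ** Term
( n ) ^ ~ n ** Factor
( n ) ^ ~ n ** Prim
( n ) ^ ~ n ** n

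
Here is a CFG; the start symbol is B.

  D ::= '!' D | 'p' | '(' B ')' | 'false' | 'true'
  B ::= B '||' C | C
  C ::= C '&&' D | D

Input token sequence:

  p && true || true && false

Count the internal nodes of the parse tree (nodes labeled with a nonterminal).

10

[B [B [C [C [D p]] && [D true]]] || [C [C [D true]] && [D false]]]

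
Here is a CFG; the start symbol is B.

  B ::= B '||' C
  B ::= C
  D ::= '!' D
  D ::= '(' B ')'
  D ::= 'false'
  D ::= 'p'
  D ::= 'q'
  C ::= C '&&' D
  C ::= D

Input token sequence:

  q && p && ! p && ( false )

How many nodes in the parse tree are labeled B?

[B [C [C [C [C [D q]] && [D p]] && [D ! [D p]]] && [D ( [B [C [D false]]] )]]]

2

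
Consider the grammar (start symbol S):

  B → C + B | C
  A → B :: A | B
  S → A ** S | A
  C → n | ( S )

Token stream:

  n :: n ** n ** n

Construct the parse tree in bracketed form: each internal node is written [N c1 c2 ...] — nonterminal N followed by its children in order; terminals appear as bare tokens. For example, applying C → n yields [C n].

[S [A [B [C n]] :: [A [B [C n]]]] ** [S [A [B [C n]]] ** [S [A [B [C n]]]]]]

S
A ** S
B :: A ** S
C :: A ** S
n :: A ** S
n :: B ** S
n :: C ** S
n :: n ** S
n :: n ** A ** S
n :: n ** B ** S
n :: n ** C ** S
n :: n ** n ** S
n :: n ** n ** A
n :: n ** n ** B
n :: n ** n ** C
n :: n ** n ** n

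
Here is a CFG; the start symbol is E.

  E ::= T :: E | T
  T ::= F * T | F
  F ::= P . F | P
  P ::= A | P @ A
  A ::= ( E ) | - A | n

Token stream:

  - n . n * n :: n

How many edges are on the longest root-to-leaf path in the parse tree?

6

[E [T [F [P [A - [A n]]] . [F [P [A n]]]] * [T [F [P [A n]]]]] :: [E [T [F [P [A n]]]]]]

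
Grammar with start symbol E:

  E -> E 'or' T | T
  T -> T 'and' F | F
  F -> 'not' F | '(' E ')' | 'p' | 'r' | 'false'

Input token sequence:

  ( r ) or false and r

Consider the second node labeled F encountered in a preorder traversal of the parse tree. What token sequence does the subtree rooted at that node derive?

r

[E [E [T [F ( [E [T [F r]]] )]]] or [T [T [F false]] and [F r]]]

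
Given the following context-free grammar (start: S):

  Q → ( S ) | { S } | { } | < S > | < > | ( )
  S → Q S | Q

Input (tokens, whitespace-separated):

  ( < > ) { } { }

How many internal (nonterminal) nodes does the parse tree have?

8

[S [Q ( [S [Q < >]] )] [S [Q { }] [S [Q { }]]]]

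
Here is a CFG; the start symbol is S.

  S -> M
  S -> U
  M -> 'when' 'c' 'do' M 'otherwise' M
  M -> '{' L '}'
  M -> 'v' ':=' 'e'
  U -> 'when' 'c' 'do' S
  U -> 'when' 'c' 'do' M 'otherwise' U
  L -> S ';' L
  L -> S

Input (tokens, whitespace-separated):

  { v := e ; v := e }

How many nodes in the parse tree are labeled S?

3

[S [M { [L [S [M v := e]] ; [L [S [M v := e]]]] }]]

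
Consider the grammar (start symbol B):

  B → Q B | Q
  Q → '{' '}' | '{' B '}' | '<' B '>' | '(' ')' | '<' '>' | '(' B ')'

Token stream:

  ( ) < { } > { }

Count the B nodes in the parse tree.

4

[B [Q ( )] [B [Q < [B [Q { }]] >] [B [Q { }]]]]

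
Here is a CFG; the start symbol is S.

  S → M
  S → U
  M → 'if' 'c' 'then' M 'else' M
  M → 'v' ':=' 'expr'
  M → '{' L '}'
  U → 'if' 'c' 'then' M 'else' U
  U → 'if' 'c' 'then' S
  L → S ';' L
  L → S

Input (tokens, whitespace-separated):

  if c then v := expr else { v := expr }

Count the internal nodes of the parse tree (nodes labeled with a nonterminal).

[S [M if c then [M v := expr] else [M { [L [S [M v := expr]]] }]]]

7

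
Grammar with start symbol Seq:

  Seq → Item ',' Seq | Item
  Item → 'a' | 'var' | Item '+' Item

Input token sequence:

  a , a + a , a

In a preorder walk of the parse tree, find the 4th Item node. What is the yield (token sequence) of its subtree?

[Seq [Item a] , [Seq [Item [Item a] + [Item a]] , [Seq [Item a]]]]

a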